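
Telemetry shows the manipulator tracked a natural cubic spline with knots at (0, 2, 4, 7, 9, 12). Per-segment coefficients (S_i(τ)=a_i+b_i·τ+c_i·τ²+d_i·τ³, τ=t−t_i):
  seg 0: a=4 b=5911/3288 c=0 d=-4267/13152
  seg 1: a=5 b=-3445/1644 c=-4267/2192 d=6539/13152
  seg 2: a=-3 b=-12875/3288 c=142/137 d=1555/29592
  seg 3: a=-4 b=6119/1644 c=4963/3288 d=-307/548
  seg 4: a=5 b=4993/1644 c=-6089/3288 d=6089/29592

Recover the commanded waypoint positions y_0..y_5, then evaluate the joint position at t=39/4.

y_0=4 y_1=5 y_2=-3 y_3=-4 y_4=5 y_5=3
S(39/4) = 443517/70144

y_0 = S_0(0) = a_0 = 4
y_1 = S_1(0) = a_1 = 5
y_2 = S_2(0) = a_2 = -3
y_3 = S_3(0) = a_3 = -4
y_4 = S_4(0) = a_4 = 5
y_5 = S_4(3) = 3
t_q=39/4 is in segment 4 (τ=3/4); S_4(τ)=443517/70144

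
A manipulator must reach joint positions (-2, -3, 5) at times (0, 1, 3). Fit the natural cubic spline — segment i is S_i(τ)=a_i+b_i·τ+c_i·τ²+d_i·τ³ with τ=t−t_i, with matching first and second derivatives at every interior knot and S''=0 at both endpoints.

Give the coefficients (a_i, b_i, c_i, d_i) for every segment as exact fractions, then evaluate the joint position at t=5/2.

Δ: Δ0=-1, Δ1=4
row 1: diag=6, rhs=30; c'=1/3, d'=5
back: M1=5
M: M0=0, M1=5, M2=0
seg 0: a=-2, c=M0/2=0, d=(M1−M0)/(6·1)=5/6, b=Δ0−h0·(2M0+M1)/6=-11/6
seg 1: a=-3, c=M1/2=5/2, d=(M2−M1)/(6·2)=-5/12, b=Δ1−h1·(2M1+M2)/6=2/3
t_q=5/2 → seg 1, τ=3/2; S=-3+2/3·τ+5/2·τ²+-5/12·τ³=71/32

  seg 0: a=-2 b=-11/6 c=0 d=5/6
  seg 1: a=-3 b=2/3 c=5/2 d=-5/12
S(5/2) = 71/32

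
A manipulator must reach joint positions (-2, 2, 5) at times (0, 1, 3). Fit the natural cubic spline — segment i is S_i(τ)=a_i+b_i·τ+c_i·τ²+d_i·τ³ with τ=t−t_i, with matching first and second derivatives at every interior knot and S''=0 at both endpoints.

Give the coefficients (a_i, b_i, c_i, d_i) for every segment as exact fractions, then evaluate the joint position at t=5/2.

  seg 0: a=-2 b=53/12 c=0 d=-5/12
  seg 1: a=2 b=19/6 c=-5/4 d=5/24
S(5/2) = 297/64

Δ: Δ0=4, Δ1=3/2
row 1: diag=6, rhs=-15; c'=1/3, d'=-5/2
back: M1=-5/2
M: M0=0, M1=-5/2, M2=0
seg 0: a=-2, c=M0/2=0, d=(M1−M0)/(6·1)=-5/12, b=Δ0−h0·(2M0+M1)/6=53/12
seg 1: a=2, c=M1/2=-5/4, d=(M2−M1)/(6·2)=5/24, b=Δ1−h1·(2M1+M2)/6=19/6
t_q=5/2 → seg 1, τ=3/2; S=2+19/6·τ+-5/4·τ²+5/24·τ³=297/64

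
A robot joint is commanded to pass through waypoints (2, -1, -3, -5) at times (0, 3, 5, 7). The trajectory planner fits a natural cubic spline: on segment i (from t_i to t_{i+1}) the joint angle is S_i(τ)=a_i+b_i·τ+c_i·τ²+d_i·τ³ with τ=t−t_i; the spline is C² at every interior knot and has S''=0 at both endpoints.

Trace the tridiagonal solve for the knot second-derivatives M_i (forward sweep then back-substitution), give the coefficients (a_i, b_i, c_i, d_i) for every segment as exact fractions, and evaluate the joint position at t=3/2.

  seg 0: a=2 b=-1 c=0 d=0
  seg 1: a=-1 b=-1 c=0 d=0
  seg 2: a=-3 b=-1 c=0 d=0
S(3/2) = 1/2

Δ: Δ0=-1, Δ1=-1, Δ2=-1
row 1: diag=10, rhs=0; c'=1/5, d'=0
row 2: denom=8−2·1/5=38/5; d'=(0−2·0)/(38/5)=0
back: M2=0
back: M1=0−1/5·0=0
M: M0=0, M1=0, M2=0, M3=0
seg 0: a=2, c=M0/2=0, d=(M1−M0)/(6·3)=0, b=Δ0−h0·(2M0+M1)/6=-1
seg 1: a=-1, c=M1/2=0, d=(M2−M1)/(6·2)=0, b=Δ1−h1·(2M1+M2)/6=-1
seg 2: a=-3, c=M2/2=0, d=(M3−M2)/(6·2)=0, b=Δ2−h2·(2M2+M3)/6=-1
t_q=3/2 → seg 0, τ=3/2; S=2+-1·τ+0·τ²+0·τ³=1/2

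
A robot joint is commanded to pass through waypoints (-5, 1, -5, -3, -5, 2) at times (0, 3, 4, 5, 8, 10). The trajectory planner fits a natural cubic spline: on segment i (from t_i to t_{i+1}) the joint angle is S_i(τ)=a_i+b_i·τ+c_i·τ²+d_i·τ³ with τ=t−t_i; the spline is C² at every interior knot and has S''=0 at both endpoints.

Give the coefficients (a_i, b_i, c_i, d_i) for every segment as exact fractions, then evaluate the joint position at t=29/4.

Δ: Δ0=2, Δ1=-6, Δ2=2, Δ3=-2/3, Δ4=7/2
row 1: diag=8, rhs=-48; c'=1/8, d'=-6
row 2: denom=4−1·1/8=31/8; d'=(48−1·-6)/(31/8)=432/31
row 3: denom=8−1·8/31=240/31; d'=(-16−1·432/31)/(240/31)=-58/15
row 4: denom=10−3·31/80=707/80; d'=(25−3·-58/15)/(707/80)=2928/707
back: M4=2928/707
back: M3=-58/15−31/80·2928/707=-11605/2121
back: M2=432/31−8/31·-11605/2121=32552/2121
back: M1=-6−1/8·32552/2121=-16795/2121
M: M0=0, M1=-16795/2121, M2=32552/2121, M3=-11605/2121, M4=2928/707, M5=0
seg 0: a=-5, c=M0/2=0, d=(M1−M0)/(6·3)=-16795/38178, b=Δ0−h0·(2M0+M1)/6=25279/4242
seg 1: a=1, c=M1/2=-16795/4242, d=(M2−M1)/(6·1)=5483/1414, b=Δ1−h1·(2M1+M2)/6=-12553/2121
seg 2: a=-5, c=M2/2=16276/2121, d=(M3−M2)/(6·1)=-14719/4242, b=Δ2−h2·(2M2+M3)/6=-9349/4242
seg 3: a=-3, c=M3/2=-11605/4242, d=(M4−M3)/(6·3)=20389/38178, b=Δ3−h3·(2M3+M4)/6=1933/707
seg 4: a=-5, c=M4/2=1464/707, d=(M5−M4)/(6·2)=-244/707, b=Δ4−h4·(2M4+M5)/6=1045/1414
t_q=29/4 → seg 3, τ=9/4; S=-3+1933/707·τ+-11605/4242·τ²+20389/38178·τ³=-417621/90496

  seg 0: a=-5 b=25279/4242 c=0 d=-16795/38178
  seg 1: a=1 b=-12553/2121 c=-16795/4242 d=5483/1414
  seg 2: a=-5 b=-9349/4242 c=16276/2121 d=-14719/4242
  seg 3: a=-3 b=1933/707 c=-11605/4242 d=20389/38178
  seg 4: a=-5 b=1045/1414 c=1464/707 d=-244/707
S(29/4) = -417621/90496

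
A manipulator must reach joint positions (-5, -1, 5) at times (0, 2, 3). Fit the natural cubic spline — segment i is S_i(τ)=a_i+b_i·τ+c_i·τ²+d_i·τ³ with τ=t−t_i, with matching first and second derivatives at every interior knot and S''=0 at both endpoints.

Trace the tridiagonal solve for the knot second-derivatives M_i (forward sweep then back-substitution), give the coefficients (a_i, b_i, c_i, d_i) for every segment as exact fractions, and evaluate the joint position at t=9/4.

Δ: Δ0=2, Δ1=6
row 1: diag=6, rhs=24; c'=1/6, d'=4
back: M1=4
M: M0=0, M1=4, M2=0
seg 0: a=-5, c=M0/2=0, d=(M1−M0)/(6·2)=1/3, b=Δ0−h0·(2M0+M1)/6=2/3
seg 1: a=-1, c=M1/2=2, d=(M2−M1)/(6·1)=-2/3, b=Δ1−h1·(2M1+M2)/6=14/3
t_q=9/4 → seg 1, τ=1/4; S=-1+14/3·τ+2·τ²+-2/3·τ³=9/32

  seg 0: a=-5 b=2/3 c=0 d=1/3
  seg 1: a=-1 b=14/3 c=2 d=-2/3
S(9/4) = 9/32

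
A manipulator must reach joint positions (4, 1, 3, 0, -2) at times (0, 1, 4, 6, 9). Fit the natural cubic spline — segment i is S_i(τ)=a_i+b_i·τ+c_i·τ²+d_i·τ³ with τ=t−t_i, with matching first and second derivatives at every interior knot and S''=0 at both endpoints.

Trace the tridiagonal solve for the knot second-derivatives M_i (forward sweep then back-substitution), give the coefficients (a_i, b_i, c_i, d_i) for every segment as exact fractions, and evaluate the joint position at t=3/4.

Δ: Δ0=-3, Δ1=2/3, Δ2=-3/2, Δ3=-2/3
row 1: diag=8, rhs=22; c'=3/8, d'=11/4
row 2: denom=10−3·3/8=71/8; d'=(-13−3·11/4)/(71/8)=-170/71
row 3: denom=10−2·16/71=678/71; d'=(5−2·-170/71)/(678/71)=695/678
back: M3=695/678
back: M2=-170/71−16/71·695/678=-890/339
back: M1=11/4−3/8·-890/339=422/113
M: M0=0, M1=422/113, M2=-890/339, M3=695/678, M4=0
seg 0: a=4, c=M0/2=0, d=(M1−M0)/(6·1)=211/339, b=Δ0−h0·(2M0+M1)/6=-1228/339
seg 1: a=1, c=M1/2=211/113, d=(M2−M1)/(6·3)=-1078/3051, b=Δ1−h1·(2M1+M2)/6=-595/339
seg 2: a=3, c=M2/2=-445/339, d=(M3−M2)/(6·2)=275/904, b=Δ2−h2·(2M2+M3)/6=-31/339
seg 3: a=0, c=M3/2=695/1356, d=(M4−M3)/(6·3)=-695/12204, b=Δ3−h3·(2M3+M4)/6=-1147/678
t_q=3/4 → seg 0, τ=3/4; S=4+-1228/339·τ+0·τ²+211/339·τ³=11179/7232

  seg 0: a=4 b=-1228/339 c=0 d=211/339
  seg 1: a=1 b=-595/339 c=211/113 d=-1078/3051
  seg 2: a=3 b=-31/339 c=-445/339 d=275/904
  seg 3: a=0 b=-1147/678 c=695/1356 d=-695/12204
S(3/4) = 11179/7232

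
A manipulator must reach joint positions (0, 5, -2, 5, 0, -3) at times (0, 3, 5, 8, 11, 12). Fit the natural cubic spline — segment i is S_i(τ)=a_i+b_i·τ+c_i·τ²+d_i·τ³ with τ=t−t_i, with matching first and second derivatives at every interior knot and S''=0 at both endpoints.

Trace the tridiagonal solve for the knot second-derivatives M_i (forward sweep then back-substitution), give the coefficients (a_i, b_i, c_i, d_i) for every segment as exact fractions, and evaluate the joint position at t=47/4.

  seg 0: a=0 b=1591/424 c=0 d=-2653/11448
  seg 1: a=5 b=-531/212 c=-2653/1272 d=505/636
  seg 2: a=-2 b=-839/636 c=3407/1272 d=-5575/11448
  seg 3: a=5 b=2039/1272 c=-271/159 d=2345/11448
  seg 4: a=0 b=-1967/636 c=59/424 d=-59/1272
S(47/4) = -61351/27136

Δ: Δ0=5/3, Δ1=-7/2, Δ2=7/3, Δ3=-5/3, Δ4=-3
row 1: diag=10, rhs=-31; c'=1/5, d'=-31/10
row 2: denom=10−2·1/5=48/5; d'=(35−2·-31/10)/(48/5)=103/24
row 3: denom=12−3·5/16=177/16; d'=(-24−3·103/24)/(177/16)=-10/3
row 4: denom=8−3·16/59=424/59; d'=(-8−3·-10/3)/(424/59)=59/212
back: M4=59/212
back: M3=-10/3−16/59·59/212=-542/159
back: M2=103/24−5/16·-542/159=3407/636
back: M1=-31/10−1/5·3407/636=-2653/636
M: M0=0, M1=-2653/636, M2=3407/636, M3=-542/159, M4=59/212, M5=0
seg 0: a=0, c=M0/2=0, d=(M1−M0)/(6·3)=-2653/11448, b=Δ0−h0·(2M0+M1)/6=1591/424
seg 1: a=5, c=M1/2=-2653/1272, d=(M2−M1)/(6·2)=505/636, b=Δ1−h1·(2M1+M2)/6=-531/212
seg 2: a=-2, c=M2/2=3407/1272, d=(M3−M2)/(6·3)=-5575/11448, b=Δ2−h2·(2M2+M3)/6=-839/636
seg 3: a=5, c=M3/2=-271/159, d=(M4−M3)/(6·3)=2345/11448, b=Δ3−h3·(2M3+M4)/6=2039/1272
seg 4: a=0, c=M4/2=59/424, d=(M5−M4)/(6·1)=-59/1272, b=Δ4−h4·(2M4+M5)/6=-1967/636
t_q=47/4 → seg 4, τ=3/4; S=0+-1967/636·τ+59/424·τ²+-59/1272·τ³=-61351/27136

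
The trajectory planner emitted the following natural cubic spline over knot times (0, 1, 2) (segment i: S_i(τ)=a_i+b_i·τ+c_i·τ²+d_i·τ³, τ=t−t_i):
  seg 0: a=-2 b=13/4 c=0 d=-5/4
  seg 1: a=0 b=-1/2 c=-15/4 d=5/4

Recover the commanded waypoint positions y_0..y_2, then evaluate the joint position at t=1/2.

y_0=-2 y_1=0 y_2=-3
S(1/2) = -17/32

y_0 = S_0(0) = a_0 = -2
y_1 = S_1(0) = a_1 = 0
y_2 = S_1(1) = -3
t_q=1/2 is in segment 0 (τ=1/2); S_0(τ)=-17/32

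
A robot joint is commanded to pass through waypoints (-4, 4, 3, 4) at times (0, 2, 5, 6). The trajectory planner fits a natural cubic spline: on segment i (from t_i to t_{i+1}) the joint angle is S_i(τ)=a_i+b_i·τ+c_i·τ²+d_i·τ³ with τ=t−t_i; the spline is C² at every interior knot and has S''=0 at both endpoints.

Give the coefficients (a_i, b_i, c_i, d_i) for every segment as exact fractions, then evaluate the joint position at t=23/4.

  seg 0: a=-4 b=1084/213 c=0 d=-58/213
  seg 1: a=4 b=388/213 c=-116/71 d=65/213
  seg 2: a=3 b=55/213 c=79/71 d=-79/213
S(23/4) = 16645/4544

Δ: Δ0=4, Δ1=-1/3, Δ2=1
row 1: diag=10, rhs=-26; c'=3/10, d'=-13/5
row 2: denom=8−3·3/10=71/10; d'=(8−3·-13/5)/(71/10)=158/71
back: M2=158/71
back: M1=-13/5−3/10·158/71=-232/71
M: M0=0, M1=-232/71, M2=158/71, M3=0
seg 0: a=-4, c=M0/2=0, d=(M1−M0)/(6·2)=-58/213, b=Δ0−h0·(2M0+M1)/6=1084/213
seg 1: a=4, c=M1/2=-116/71, d=(M2−M1)/(6·3)=65/213, b=Δ1−h1·(2M1+M2)/6=388/213
seg 2: a=3, c=M2/2=79/71, d=(M3−M2)/(6·1)=-79/213, b=Δ2−h2·(2M2+M3)/6=55/213
t_q=23/4 → seg 2, τ=3/4; S=3+55/213·τ+79/71·τ²+-79/213·τ³=16645/4544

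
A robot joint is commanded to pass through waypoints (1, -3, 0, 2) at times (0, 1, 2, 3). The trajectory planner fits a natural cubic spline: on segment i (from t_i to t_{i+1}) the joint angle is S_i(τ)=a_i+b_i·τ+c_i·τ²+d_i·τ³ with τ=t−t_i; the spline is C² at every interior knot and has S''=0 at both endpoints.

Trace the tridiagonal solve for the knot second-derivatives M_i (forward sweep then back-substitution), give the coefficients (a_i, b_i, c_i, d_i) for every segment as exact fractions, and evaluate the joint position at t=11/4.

Δ: Δ0=-4, Δ1=3, Δ2=2
row 1: diag=4, rhs=42; c'=1/4, d'=21/2
row 2: denom=4−1·1/4=15/4; d'=(-6−1·21/2)/(15/4)=-22/5
back: M2=-22/5
back: M1=21/2−1/4·-22/5=58/5
M: M0=0, M1=58/5, M2=-22/5, M3=0
seg 0: a=1, c=M0/2=0, d=(M1−M0)/(6·1)=29/15, b=Δ0−h0·(2M0+M1)/6=-89/15
seg 1: a=-3, c=M1/2=29/5, d=(M2−M1)/(6·1)=-8/3, b=Δ1−h1·(2M1+M2)/6=-2/15
seg 2: a=0, c=M2/2=-11/5, d=(M3−M2)/(6·1)=11/15, b=Δ2−h2·(2M2+M3)/6=52/15
t_q=11/4 → seg 2, τ=3/4; S=0+52/15·τ+-11/5·τ²+11/15·τ³=107/64

  seg 0: a=1 b=-89/15 c=0 d=29/15
  seg 1: a=-3 b=-2/15 c=29/5 d=-8/3
  seg 2: a=0 b=52/15 c=-11/5 d=11/15
S(11/4) = 107/64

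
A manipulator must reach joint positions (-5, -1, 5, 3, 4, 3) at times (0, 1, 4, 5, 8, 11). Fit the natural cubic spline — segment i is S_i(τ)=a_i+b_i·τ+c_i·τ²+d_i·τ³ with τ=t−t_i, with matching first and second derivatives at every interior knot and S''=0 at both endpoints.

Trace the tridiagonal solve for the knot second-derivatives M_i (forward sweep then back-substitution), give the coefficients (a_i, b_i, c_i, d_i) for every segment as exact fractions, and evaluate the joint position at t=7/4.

Δ: Δ0=4, Δ1=2, Δ2=-2, Δ3=1/3, Δ4=-1/3
row 1: diag=8, rhs=-12; c'=3/8, d'=-3/2
row 2: denom=8−3·3/8=55/8; d'=(-24−3·-3/2)/(55/8)=-156/55
row 3: denom=8−1·8/55=432/55; d'=(14−1·-156/55)/(432/55)=463/216
row 4: denom=12−3·55/144=521/48; d'=(-4−3·463/216)/(521/48)=-1502/1563
back: M4=-1502/1563
back: M3=463/216−55/144·-1502/1563=1308/521
back: M2=-156/55−8/55·1308/521=-1668/521
back: M1=-3/2−3/8·-1668/521=-156/521
M: M0=0, M1=-156/521, M2=-1668/521, M3=1308/521, M4=-1502/1563, M5=0
seg 0: a=-5, c=M0/2=0, d=(M1−M0)/(6·1)=-26/521, b=Δ0−h0·(2M0+M1)/6=2110/521
seg 1: a=-1, c=M1/2=-78/521, d=(M2−M1)/(6·3)=-84/521, b=Δ1−h1·(2M1+M2)/6=2032/521
seg 2: a=5, c=M2/2=-834/521, d=(M3−M2)/(6·1)=496/521, b=Δ2−h2·(2M2+M3)/6=-704/521
seg 3: a=3, c=M3/2=654/521, d=(M4−M3)/(6·3)=-2713/14067, b=Δ3−h3·(2M3+M4)/6=-884/521
seg 4: a=4, c=M4/2=-751/1563, d=(M5−M4)/(6·3)=751/14067, b=Δ4−h4·(2M4+M5)/6=327/521
t_q=7/4 → seg 1, τ=3/4; S=-1+2032/521·τ+-78/521·τ²+-84/521·τ³=14779/8336

  seg 0: a=-5 b=2110/521 c=0 d=-26/521
  seg 1: a=-1 b=2032/521 c=-78/521 d=-84/521
  seg 2: a=5 b=-704/521 c=-834/521 d=496/521
  seg 3: a=3 b=-884/521 c=654/521 d=-2713/14067
  seg 4: a=4 b=327/521 c=-751/1563 d=751/14067
S(7/4) = 14779/8336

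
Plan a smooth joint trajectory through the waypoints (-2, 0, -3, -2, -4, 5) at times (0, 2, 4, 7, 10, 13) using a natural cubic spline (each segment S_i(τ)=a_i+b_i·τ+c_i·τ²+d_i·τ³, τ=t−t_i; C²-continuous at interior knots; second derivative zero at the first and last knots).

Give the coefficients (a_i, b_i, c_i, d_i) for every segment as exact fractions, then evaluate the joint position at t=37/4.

  seg 0: a=-2 b=1406/783 c=0 d=-623/3132
  seg 1: a=0 b=-463/783 c=-623/522 d=2315/6264
  seg 2: a=-3 b=-1457/1566 c=1069/1044 d=-5663/28188
  seg 3: a=-2 b=-661/3132 c=-614/783 d=5941/28188
  seg 4: a=-4 b=1213/1566 c=3485/3132 d=-3485/28188
S(37/4) = -90067/22272

Δ: Δ0=1, Δ1=-3/2, Δ2=1/3, Δ3=-2/3, Δ4=3
row 1: diag=8, rhs=-15; c'=1/4, d'=-15/8
row 2: denom=10−2·1/4=19/2; d'=(11−2·-15/8)/(19/2)=59/38
row 3: denom=12−3·6/19=210/19; d'=(-6−3·59/38)/(210/19)=-27/28
row 4: denom=12−3·19/70=783/70; d'=(22−3·-27/28)/(783/70)=3485/1566
back: M4=3485/1566
back: M3=-27/28−19/70·3485/1566=-1228/783
back: M2=59/38−6/19·-1228/783=1069/522
back: M1=-15/8−1/4·1069/522=-623/261
M: M0=0, M1=-623/261, M2=1069/522, M3=-1228/783, M4=3485/1566, M5=0
seg 0: a=-2, c=M0/2=0, d=(M1−M0)/(6·2)=-623/3132, b=Δ0−h0·(2M0+M1)/6=1406/783
seg 1: a=0, c=M1/2=-623/522, d=(M2−M1)/(6·2)=2315/6264, b=Δ1−h1·(2M1+M2)/6=-463/783
seg 2: a=-3, c=M2/2=1069/1044, d=(M3−M2)/(6·3)=-5663/28188, b=Δ2−h2·(2M2+M3)/6=-1457/1566
seg 3: a=-2, c=M3/2=-614/783, d=(M4−M3)/(6·3)=5941/28188, b=Δ3−h3·(2M3+M4)/6=-661/3132
seg 4: a=-4, c=M4/2=3485/3132, d=(M5−M4)/(6·3)=-3485/28188, b=Δ4−h4·(2M4+M5)/6=1213/1566
t_q=37/4 → seg 3, τ=9/4; S=-2+-661/3132·τ+-614/783·τ²+5941/28188·τ³=-90067/22272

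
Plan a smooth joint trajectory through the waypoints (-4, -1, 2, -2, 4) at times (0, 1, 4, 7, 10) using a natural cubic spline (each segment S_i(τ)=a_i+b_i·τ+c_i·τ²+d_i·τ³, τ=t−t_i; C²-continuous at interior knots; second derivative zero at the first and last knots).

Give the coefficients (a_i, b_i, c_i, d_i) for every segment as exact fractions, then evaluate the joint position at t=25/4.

  seg 0: a=-4 b=256/81 c=0 d=-13/81
  seg 1: a=-1 b=217/81 c=-13/27 d=-19/729
  seg 2: a=2 b=-74/81 c=-58/81 d=140/729
  seg 3: a=-2 b=-2/81 c=82/81 d=-82/729
S(25/4) = -215/144

Δ: Δ0=3, Δ1=1, Δ2=-4/3, Δ3=2
row 1: diag=8, rhs=-12; c'=3/8, d'=-3/2
row 2: denom=12−3·3/8=87/8; d'=(-14−3·-3/2)/(87/8)=-76/87
row 3: denom=12−3·8/29=324/29; d'=(20−3·-76/87)/(324/29)=164/81
back: M3=164/81
back: M2=-76/87−8/29·164/81=-116/81
back: M1=-3/2−3/8·-116/81=-26/27
M: M0=0, M1=-26/27, M2=-116/81, M3=164/81, M4=0
seg 0: a=-4, c=M0/2=0, d=(M1−M0)/(6·1)=-13/81, b=Δ0−h0·(2M0+M1)/6=256/81
seg 1: a=-1, c=M1/2=-13/27, d=(M2−M1)/(6·3)=-19/729, b=Δ1−h1·(2M1+M2)/6=217/81
seg 2: a=2, c=M2/2=-58/81, d=(M3−M2)/(6·3)=140/729, b=Δ2−h2·(2M2+M3)/6=-74/81
seg 3: a=-2, c=M3/2=82/81, d=(M4−M3)/(6·3)=-82/729, b=Δ3−h3·(2M3+M4)/6=-2/81
t_q=25/4 → seg 2, τ=9/4; S=2+-74/81·τ+-58/81·τ²+140/729·τ³=-215/144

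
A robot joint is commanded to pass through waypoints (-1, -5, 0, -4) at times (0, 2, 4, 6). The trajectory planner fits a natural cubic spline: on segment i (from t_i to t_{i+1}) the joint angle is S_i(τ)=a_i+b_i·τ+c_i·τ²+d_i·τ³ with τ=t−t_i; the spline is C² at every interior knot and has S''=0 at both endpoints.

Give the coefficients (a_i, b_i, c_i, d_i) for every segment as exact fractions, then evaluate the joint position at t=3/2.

Δ: Δ0=-2, Δ1=5/2, Δ2=-2
row 1: diag=8, rhs=27; c'=1/4, d'=27/8
row 2: denom=8−2·1/4=15/2; d'=(-27−2·27/8)/(15/2)=-9/2
back: M2=-9/2
back: M1=27/8−1/4·-9/2=9/2
M: M0=0, M1=9/2, M2=-9/2, M3=0
seg 0: a=-1, c=M0/2=0, d=(M1−M0)/(6·2)=3/8, b=Δ0−h0·(2M0+M1)/6=-7/2
seg 1: a=-5, c=M1/2=9/4, d=(M2−M1)/(6·2)=-3/4, b=Δ1−h1·(2M1+M2)/6=1
seg 2: a=0, c=M2/2=-9/4, d=(M3−M2)/(6·2)=3/8, b=Δ2−h2·(2M2+M3)/6=1
t_q=3/2 → seg 0, τ=3/2; S=-1+-7/2·τ+0·τ²+3/8·τ³=-319/64

  seg 0: a=-1 b=-7/2 c=0 d=3/8
  seg 1: a=-5 b=1 c=9/4 d=-3/4
  seg 2: a=0 b=1 c=-9/4 d=3/8
S(3/2) = -319/64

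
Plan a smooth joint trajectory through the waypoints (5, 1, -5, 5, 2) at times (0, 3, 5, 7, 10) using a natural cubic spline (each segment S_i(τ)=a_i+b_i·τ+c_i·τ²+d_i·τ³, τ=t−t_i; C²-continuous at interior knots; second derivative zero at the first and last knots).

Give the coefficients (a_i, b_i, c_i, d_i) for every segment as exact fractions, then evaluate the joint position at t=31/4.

Δ: Δ0=-4/3, Δ1=-3, Δ2=5, Δ3=-1
row 1: diag=10, rhs=-10; c'=1/5, d'=-1
row 2: denom=8−2·1/5=38/5; d'=(48−2·-1)/(38/5)=125/19
row 3: denom=10−2·5/19=180/19; d'=(-36−2·125/19)/(180/19)=-467/90
back: M3=-467/90
back: M2=125/19−5/19·-467/90=143/18
back: M1=-1−1/5·143/18=-233/90
M: M0=0, M1=-233/90, M2=143/18, M3=-467/90, M4=0
seg 0: a=5, c=M0/2=0, d=(M1−M0)/(6·3)=-233/1620, b=Δ0−h0·(2M0+M1)/6=-7/180
seg 1: a=1, c=M1/2=-233/180, d=(M2−M1)/(6·2)=79/90, b=Δ1−h1·(2M1+M2)/6=-353/90
seg 2: a=-5, c=M2/2=143/36, d=(M3−M2)/(6·2)=-197/180, b=Δ2−h2·(2M2+M3)/6=43/30
seg 3: a=5, c=M3/2=-467/180, d=(M4−M3)/(6·3)=467/1620, b=Δ3−h3·(2M3+M4)/6=377/90
t_q=31/4 → seg 3, τ=3/4; S=5+377/90·τ+-467/180·τ²+467/1620·τ³=8709/1280

  seg 0: a=5 b=-7/180 c=0 d=-233/1620
  seg 1: a=1 b=-353/90 c=-233/180 d=79/90
  seg 2: a=-5 b=43/30 c=143/36 d=-197/180
  seg 3: a=5 b=377/90 c=-467/180 d=467/1620
S(31/4) = 8709/1280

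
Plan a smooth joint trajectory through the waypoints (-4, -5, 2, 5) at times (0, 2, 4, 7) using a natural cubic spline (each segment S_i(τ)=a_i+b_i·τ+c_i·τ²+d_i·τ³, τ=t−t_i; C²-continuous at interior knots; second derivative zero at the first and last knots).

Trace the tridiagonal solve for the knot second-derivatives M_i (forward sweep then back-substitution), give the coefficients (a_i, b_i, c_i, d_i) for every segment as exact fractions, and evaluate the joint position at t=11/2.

Δ: Δ0=-1/2, Δ1=7/2, Δ2=1
row 1: diag=8, rhs=24; c'=1/4, d'=3
row 2: denom=10−2·1/4=19/2; d'=(-15−2·3)/(19/2)=-42/19
back: M2=-42/19
back: M1=3−1/4·-42/19=135/38
M: M0=0, M1=135/38, M2=-42/19, M3=0
seg 0: a=-4, c=M0/2=0, d=(M1−M0)/(6·2)=45/152, b=Δ0−h0·(2M0+M1)/6=-32/19
seg 1: a=-5, c=M1/2=135/76, d=(M2−M1)/(6·2)=-73/152, b=Δ1−h1·(2M1+M2)/6=71/38
seg 2: a=2, c=M2/2=-21/19, d=(M3−M2)/(6·3)=7/57, b=Δ2−h2·(2M2+M3)/6=61/19
t_q=11/2 → seg 2, τ=3/2; S=2+61/19·τ+-21/19·τ²+7/57·τ³=721/152

  seg 0: a=-4 b=-32/19 c=0 d=45/152
  seg 1: a=-5 b=71/38 c=135/76 d=-73/152
  seg 2: a=2 b=61/19 c=-21/19 d=7/57
S(11/2) = 721/152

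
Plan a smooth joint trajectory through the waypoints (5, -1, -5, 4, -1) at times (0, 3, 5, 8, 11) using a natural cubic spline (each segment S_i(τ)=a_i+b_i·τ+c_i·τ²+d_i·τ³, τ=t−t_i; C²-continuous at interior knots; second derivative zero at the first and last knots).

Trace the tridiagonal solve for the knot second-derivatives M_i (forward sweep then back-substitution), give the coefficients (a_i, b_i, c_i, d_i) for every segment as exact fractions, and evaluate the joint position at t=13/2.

Δ: Δ0=-2, Δ1=-2, Δ2=3, Δ3=-5/3
row 1: diag=10, rhs=0; c'=1/5, d'=0
row 2: denom=10−2·1/5=48/5; d'=(30−2·0)/(48/5)=25/8
row 3: denom=12−3·5/16=177/16; d'=(-28−3·25/8)/(177/16)=-598/177
back: M3=-598/177
back: M2=25/8−5/16·-598/177=740/177
back: M1=0−1/5·740/177=-148/177
M: M0=0, M1=-148/177, M2=740/177, M3=-598/177, M4=0
seg 0: a=5, c=M0/2=0, d=(M1−M0)/(6·3)=-74/1593, b=Δ0−h0·(2M0+M1)/6=-280/177
seg 1: a=-1, c=M1/2=-74/177, d=(M2−M1)/(6·2)=74/177, b=Δ1−h1·(2M1+M2)/6=-502/177
seg 2: a=-5, c=M2/2=370/177, d=(M3−M2)/(6·3)=-223/531, b=Δ2−h2·(2M2+M3)/6=30/59
seg 3: a=4, c=M3/2=-299/177, d=(M4−M3)/(6·3)=299/1593, b=Δ3−h3·(2M3+M4)/6=101/59
t_q=13/2 → seg 2, τ=3/2; S=-5+30/59·τ+370/177·τ²+-223/531·τ³=-449/472

  seg 0: a=5 b=-280/177 c=0 d=-74/1593
  seg 1: a=-1 b=-502/177 c=-74/177 d=74/177
  seg 2: a=-5 b=30/59 c=370/177 d=-223/531
  seg 3: a=4 b=101/59 c=-299/177 d=299/1593
S(13/2) = -449/472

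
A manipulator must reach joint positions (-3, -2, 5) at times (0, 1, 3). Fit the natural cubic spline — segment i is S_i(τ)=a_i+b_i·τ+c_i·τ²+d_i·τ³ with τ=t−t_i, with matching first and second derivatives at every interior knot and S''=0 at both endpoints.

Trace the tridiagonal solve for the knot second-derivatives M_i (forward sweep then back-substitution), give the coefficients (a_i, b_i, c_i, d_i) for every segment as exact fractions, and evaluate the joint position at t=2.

  seg 0: a=-3 b=7/12 c=0 d=5/12
  seg 1: a=-2 b=11/6 c=5/4 d=-5/24
S(2) = 7/8

Δ: Δ0=1, Δ1=7/2
row 1: diag=6, rhs=15; c'=1/3, d'=5/2
back: M1=5/2
M: M0=0, M1=5/2, M2=0
seg 0: a=-3, c=M0/2=0, d=(M1−M0)/(6·1)=5/12, b=Δ0−h0·(2M0+M1)/6=7/12
seg 1: a=-2, c=M1/2=5/4, d=(M2−M1)/(6·2)=-5/24, b=Δ1−h1·(2M1+M2)/6=11/6
t_q=2 → seg 1, τ=1; S=-2+11/6·τ+5/4·τ²+-5/24·τ³=7/8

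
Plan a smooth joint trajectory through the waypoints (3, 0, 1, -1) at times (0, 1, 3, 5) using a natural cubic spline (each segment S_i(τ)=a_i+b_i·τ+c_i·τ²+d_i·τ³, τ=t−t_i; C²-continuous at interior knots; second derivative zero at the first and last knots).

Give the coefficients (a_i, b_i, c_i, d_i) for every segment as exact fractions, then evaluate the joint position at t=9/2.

Δ: Δ0=-3, Δ1=1/2, Δ2=-1
row 1: diag=6, rhs=21; c'=1/3, d'=7/2
row 2: denom=8−2·1/3=22/3; d'=(-9−2·7/2)/(22/3)=-24/11
back: M2=-24/11
back: M1=7/2−1/3·-24/11=93/22
M: M0=0, M1=93/22, M2=-24/11, M3=0
seg 0: a=3, c=M0/2=0, d=(M1−M0)/(6·1)=31/44, b=Δ0−h0·(2M0+M1)/6=-163/44
seg 1: a=0, c=M1/2=93/44, d=(M2−M1)/(6·2)=-47/88, b=Δ1−h1·(2M1+M2)/6=-35/22
seg 2: a=1, c=M2/2=-12/11, d=(M3−M2)/(6·2)=2/11, b=Δ2−h2·(2M2+M3)/6=5/11
t_q=9/2 → seg 2, τ=3/2; S=1+5/11·τ+-12/11·τ²+2/11·τ³=-7/44

  seg 0: a=3 b=-163/44 c=0 d=31/44
  seg 1: a=0 b=-35/22 c=93/44 d=-47/88
  seg 2: a=1 b=5/11 c=-12/11 d=2/11
S(9/2) = -7/44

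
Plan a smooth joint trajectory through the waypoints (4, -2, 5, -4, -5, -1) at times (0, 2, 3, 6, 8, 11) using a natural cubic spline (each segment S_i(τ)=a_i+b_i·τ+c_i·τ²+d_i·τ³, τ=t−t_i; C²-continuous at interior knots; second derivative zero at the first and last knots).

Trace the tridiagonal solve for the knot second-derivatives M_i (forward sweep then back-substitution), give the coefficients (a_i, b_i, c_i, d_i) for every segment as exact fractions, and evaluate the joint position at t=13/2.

Δ: Δ0=-3, Δ1=7, Δ2=-3, Δ3=-1/2, Δ4=4/3
row 1: diag=6, rhs=60; c'=1/6, d'=10
row 2: denom=8−1·1/6=47/6; d'=(-60−1·10)/(47/6)=-420/47
row 3: denom=10−3·18/47=416/47; d'=(15−3·-420/47)/(416/47)=1965/416
row 4: denom=10−2·47/208=993/104; d'=(11−2·1965/416)/(993/104)=323/1986
back: M4=323/1986
back: M3=1965/416−47/208·323/1986=4654/993
back: M2=-420/47−18/47·4654/993=-3552/331
back: M1=10−1/6·-3552/331=3902/331
M: M0=0, M1=3902/331, M2=-3552/331, M3=4654/993, M4=323/1986, M5=0
seg 0: a=4, c=M0/2=0, d=(M1−M0)/(6·2)=1951/1986, b=Δ0−h0·(2M0+M1)/6=-6881/993
seg 1: a=-2, c=M1/2=1951/331, d=(M2−M1)/(6·1)=-3727/993, b=Δ1−h1·(2M1+M2)/6=4825/993
seg 2: a=5, c=M2/2=-1776/331, d=(M3−M2)/(6·3)=7655/8937, b=Δ2−h2·(2M2+M3)/6=5350/993
seg 3: a=-4, c=M3/2=2327/993, d=(M4−M3)/(6·2)=-2995/7944, b=Δ3−h3·(2M3+M4)/6=-3653/993
seg 4: a=-5, c=M4/2=323/3972, d=(M5−M4)/(6·3)=-323/35748, b=Δ4−h4·(2M4+M5)/6=775/662
t_q=13/2 → seg 3, τ=1/2; S=-4+-3653/993·τ+2327/993·τ²+-2995/7944·τ³=-112289/21184

  seg 0: a=4 b=-6881/993 c=0 d=1951/1986
  seg 1: a=-2 b=4825/993 c=1951/331 d=-3727/993
  seg 2: a=5 b=5350/993 c=-1776/331 d=7655/8937
  seg 3: a=-4 b=-3653/993 c=2327/993 d=-2995/7944
  seg 4: a=-5 b=775/662 c=323/3972 d=-323/35748
S(13/2) = -112289/21184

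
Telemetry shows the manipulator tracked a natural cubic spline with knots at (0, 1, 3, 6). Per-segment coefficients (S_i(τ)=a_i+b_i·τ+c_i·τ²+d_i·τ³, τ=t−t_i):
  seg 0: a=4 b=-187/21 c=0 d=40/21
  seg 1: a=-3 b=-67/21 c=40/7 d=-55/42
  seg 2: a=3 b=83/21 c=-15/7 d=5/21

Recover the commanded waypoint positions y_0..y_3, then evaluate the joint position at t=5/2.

y_0=4 y_1=-3 y_2=3 y_3=2
S(5/2) = 73/112

y_0 = S_0(0) = a_0 = 4
y_1 = S_1(0) = a_1 = -3
y_2 = S_2(0) = a_2 = 3
y_3 = S_2(3) = 2
t_q=5/2 is in segment 1 (τ=3/2); S_1(τ)=73/112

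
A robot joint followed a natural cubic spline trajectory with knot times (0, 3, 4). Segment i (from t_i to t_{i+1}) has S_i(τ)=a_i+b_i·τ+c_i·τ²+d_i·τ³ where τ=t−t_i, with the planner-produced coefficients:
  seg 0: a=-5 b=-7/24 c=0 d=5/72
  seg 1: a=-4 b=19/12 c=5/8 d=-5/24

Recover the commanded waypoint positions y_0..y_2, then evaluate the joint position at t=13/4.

y_0 = S_0(0) = a_0 = -5
y_1 = S_1(0) = a_1 = -4
y_2 = S_1(1) = -2
t_q=13/4 is in segment 1 (τ=1/4); S_1(τ)=-1827/512

y_0=-5 y_1=-4 y_2=-2
S(13/4) = -1827/512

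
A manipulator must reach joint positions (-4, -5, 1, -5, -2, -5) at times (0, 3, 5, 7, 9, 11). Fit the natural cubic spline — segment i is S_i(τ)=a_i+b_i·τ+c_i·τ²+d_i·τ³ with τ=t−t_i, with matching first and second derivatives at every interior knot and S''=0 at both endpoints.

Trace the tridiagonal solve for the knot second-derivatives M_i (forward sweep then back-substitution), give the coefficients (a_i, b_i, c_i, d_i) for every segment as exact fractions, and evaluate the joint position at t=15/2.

  seg 0: a=-4 b=-3209/1590 c=0 d=893/4770
  seg 1: a=-5 b=2414/795 c=893/530 d=-677/795
  seg 2: a=1 b=-352/795 c=-363/106 d=853/795
  seg 3: a=-5 b=-1006/795 c=1597/530 d=-1037/1272
  seg 4: a=-2 b=1597/1590 c=-1991/1060 d=1991/6360
S(15/2) = -84483/16960

Δ: Δ0=-1/3, Δ1=3, Δ2=-3, Δ3=3/2, Δ4=-3/2
row 1: diag=10, rhs=20; c'=1/5, d'=2
row 2: denom=8−2·1/5=38/5; d'=(-36−2·2)/(38/5)=-100/19
row 3: denom=8−2·5/19=142/19; d'=(27−2·-100/19)/(142/19)=713/142
row 4: denom=8−2·19/71=530/71; d'=(-18−2·713/142)/(530/71)=-1991/530
back: M4=-1991/530
back: M3=713/142−19/71·-1991/530=1597/265
back: M2=-100/19−5/19·1597/265=-363/53
back: M1=2−1/5·-363/53=893/265
M: M0=0, M1=893/265, M2=-363/53, M3=1597/265, M4=-1991/530, M5=0
seg 0: a=-4, c=M0/2=0, d=(M1−M0)/(6·3)=893/4770, b=Δ0−h0·(2M0+M1)/6=-3209/1590
seg 1: a=-5, c=M1/2=893/530, d=(M2−M1)/(6·2)=-677/795, b=Δ1−h1·(2M1+M2)/6=2414/795
seg 2: a=1, c=M2/2=-363/106, d=(M3−M2)/(6·2)=853/795, b=Δ2−h2·(2M2+M3)/6=-352/795
seg 3: a=-5, c=M3/2=1597/530, d=(M4−M3)/(6·2)=-1037/1272, b=Δ3−h3·(2M3+M4)/6=-1006/795
seg 4: a=-2, c=M4/2=-1991/1060, d=(M5−M4)/(6·2)=1991/6360, b=Δ4−h4·(2M4+M5)/6=1597/1590
t_q=15/2 → seg 3, τ=1/2; S=-5+-1006/795·τ+1597/530·τ²+-1037/1272·τ³=-84483/16960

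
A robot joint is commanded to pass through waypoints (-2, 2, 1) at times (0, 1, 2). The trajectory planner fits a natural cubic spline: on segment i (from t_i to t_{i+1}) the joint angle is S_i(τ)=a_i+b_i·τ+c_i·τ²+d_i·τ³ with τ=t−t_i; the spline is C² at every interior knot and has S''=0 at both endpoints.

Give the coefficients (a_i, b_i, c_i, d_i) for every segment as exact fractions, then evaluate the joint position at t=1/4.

Δ: Δ0=4, Δ1=-1
row 1: diag=4, rhs=-30; c'=1/4, d'=-15/2
back: M1=-15/2
M: M0=0, M1=-15/2, M2=0
seg 0: a=-2, c=M0/2=0, d=(M1−M0)/(6·1)=-5/4, b=Δ0−h0·(2M0+M1)/6=21/4
seg 1: a=2, c=M1/2=-15/4, d=(M2−M1)/(6·1)=5/4, b=Δ1−h1·(2M1+M2)/6=3/2
t_q=1/4 → seg 0, τ=1/4; S=-2+21/4·τ+0·τ²+-5/4·τ³=-181/256

  seg 0: a=-2 b=21/4 c=0 d=-5/4
  seg 1: a=2 b=3/2 c=-15/4 d=5/4
S(1/4) = -181/256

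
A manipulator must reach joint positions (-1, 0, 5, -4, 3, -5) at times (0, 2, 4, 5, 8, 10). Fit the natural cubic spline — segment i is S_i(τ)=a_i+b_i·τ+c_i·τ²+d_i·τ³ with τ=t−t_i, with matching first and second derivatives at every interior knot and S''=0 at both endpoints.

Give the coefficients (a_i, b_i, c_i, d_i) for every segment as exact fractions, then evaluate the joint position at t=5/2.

  seg 0: a=-1 b=-2953/2283 c=0 d=8189/18264
  seg 1: a=0 b=18661/4566 c=8189/3044 d=-31813/18264
  seg 2: a=5 b=-13822/2283 c=-5906/761 d=10993/2283
  seg 3: a=-4 b=-16279/2283 c=5087/761 d=-8059/6849
  seg 4: a=3 b=2756/2283 c=-2972/761 d=1486/2283
S(5/2) = 121677/48704

Δ: Δ0=1/2, Δ1=5/2, Δ2=-9, Δ3=7/3, Δ4=-4
row 1: diag=8, rhs=12; c'=1/4, d'=3/2
row 2: denom=6−2·1/4=11/2; d'=(-69−2·3/2)/(11/2)=-144/11
row 3: denom=8−1·2/11=86/11; d'=(68−1·-144/11)/(86/11)=446/43
row 4: denom=10−3·33/86=761/86; d'=(-38−3·446/43)/(761/86)=-5944/761
back: M4=-5944/761
back: M3=446/43−33/86·-5944/761=10174/761
back: M2=-144/11−2/11·10174/761=-11812/761
back: M1=3/2−1/4·-11812/761=8189/1522
M: M0=0, M1=8189/1522, M2=-11812/761, M3=10174/761, M4=-5944/761, M5=0
seg 0: a=-1, c=M0/2=0, d=(M1−M0)/(6·2)=8189/18264, b=Δ0−h0·(2M0+M1)/6=-2953/2283
seg 1: a=0, c=M1/2=8189/3044, d=(M2−M1)/(6·2)=-31813/18264, b=Δ1−h1·(2M1+M2)/6=18661/4566
seg 2: a=5, c=M2/2=-5906/761, d=(M3−M2)/(6·1)=10993/2283, b=Δ2−h2·(2M2+M3)/6=-13822/2283
seg 3: a=-4, c=M3/2=5087/761, d=(M4−M3)/(6·3)=-8059/6849, b=Δ3−h3·(2M3+M4)/6=-16279/2283
seg 4: a=3, c=M4/2=-2972/761, d=(M5−M4)/(6·2)=1486/2283, b=Δ4−h4·(2M4+M5)/6=2756/2283
t_q=5/2 → seg 1, τ=1/2; S=0+18661/4566·τ+8189/3044·τ²+-31813/18264·τ³=121677/48704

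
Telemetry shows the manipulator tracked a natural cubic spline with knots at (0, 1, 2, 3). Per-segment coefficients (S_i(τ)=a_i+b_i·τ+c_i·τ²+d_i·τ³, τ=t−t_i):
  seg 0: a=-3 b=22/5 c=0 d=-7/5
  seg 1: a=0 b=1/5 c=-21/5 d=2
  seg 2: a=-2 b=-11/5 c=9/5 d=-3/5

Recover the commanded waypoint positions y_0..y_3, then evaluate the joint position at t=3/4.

y_0=-3 y_1=0 y_2=-2 y_3=-3
S(3/4) = -93/320

y_0 = S_0(0) = a_0 = -3
y_1 = S_1(0) = a_1 = 0
y_2 = S_2(0) = a_2 = -2
y_3 = S_2(1) = -3
t_q=3/4 is in segment 0 (τ=3/4); S_0(τ)=-93/320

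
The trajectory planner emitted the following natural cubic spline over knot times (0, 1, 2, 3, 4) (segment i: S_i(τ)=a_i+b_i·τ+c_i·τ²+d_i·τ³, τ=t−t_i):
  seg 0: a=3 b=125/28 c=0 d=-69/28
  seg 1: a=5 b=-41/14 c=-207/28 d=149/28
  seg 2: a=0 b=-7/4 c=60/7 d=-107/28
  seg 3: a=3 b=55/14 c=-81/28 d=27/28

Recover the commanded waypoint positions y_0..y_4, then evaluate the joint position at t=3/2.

y_0=3 y_1=5 y_2=0 y_3=3 y_4=5
S(3/2) = 527/224

y_0 = S_0(0) = a_0 = 3
y_1 = S_1(0) = a_1 = 5
y_2 = S_2(0) = a_2 = 0
y_3 = S_3(0) = a_3 = 3
y_4 = S_3(1) = 5
t_q=3/2 is in segment 1 (τ=1/2); S_1(τ)=527/224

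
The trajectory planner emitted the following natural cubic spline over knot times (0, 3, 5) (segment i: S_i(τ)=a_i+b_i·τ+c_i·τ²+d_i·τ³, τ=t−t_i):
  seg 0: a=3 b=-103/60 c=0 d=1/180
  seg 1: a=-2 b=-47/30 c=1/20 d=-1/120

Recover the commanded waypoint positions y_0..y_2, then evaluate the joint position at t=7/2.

y_0 = S_0(0) = a_0 = 3
y_1 = S_1(0) = a_1 = -2
y_2 = S_1(2) = -5
t_q=7/2 is in segment 1 (τ=1/2); S_1(τ)=-887/320

y_0=3 y_1=-2 y_2=-5
S(7/2) = -887/320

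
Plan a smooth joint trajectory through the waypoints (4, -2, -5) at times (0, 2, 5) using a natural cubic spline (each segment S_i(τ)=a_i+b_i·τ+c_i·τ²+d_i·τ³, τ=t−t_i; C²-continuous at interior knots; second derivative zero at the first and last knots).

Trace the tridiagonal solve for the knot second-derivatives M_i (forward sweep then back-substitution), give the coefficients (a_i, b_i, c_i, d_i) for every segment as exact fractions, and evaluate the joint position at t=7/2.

Δ: Δ0=-3, Δ1=-1
row 1: diag=10, rhs=12; c'=3/10, d'=6/5
back: M1=6/5
M: M0=0, M1=6/5, M2=0
seg 0: a=4, c=M0/2=0, d=(M1−M0)/(6·2)=1/10, b=Δ0−h0·(2M0+M1)/6=-17/5
seg 1: a=-2, c=M1/2=3/5, d=(M2−M1)/(6·3)=-1/15, b=Δ1−h1·(2M1+M2)/6=-11/5
t_q=7/2 → seg 1, τ=3/2; S=-2+-11/5·τ+3/5·τ²+-1/15·τ³=-167/40

  seg 0: a=4 b=-17/5 c=0 d=1/10
  seg 1: a=-2 b=-11/5 c=3/5 d=-1/15
S(7/2) = -167/40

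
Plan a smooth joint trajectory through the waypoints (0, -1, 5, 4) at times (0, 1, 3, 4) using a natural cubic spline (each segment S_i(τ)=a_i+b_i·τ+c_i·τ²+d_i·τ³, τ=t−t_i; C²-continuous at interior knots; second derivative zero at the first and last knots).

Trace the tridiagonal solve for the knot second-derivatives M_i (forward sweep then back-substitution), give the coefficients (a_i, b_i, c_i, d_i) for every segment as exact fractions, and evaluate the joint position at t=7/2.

Δ: Δ0=-1, Δ1=3, Δ2=-1
row 1: diag=6, rhs=24; c'=1/3, d'=4
row 2: denom=6−2·1/3=16/3; d'=(-24−2·4)/(16/3)=-6
back: M2=-6
back: M1=4−1/3·-6=6
M: M0=0, M1=6, M2=-6, M3=0
seg 0: a=0, c=M0/2=0, d=(M1−M0)/(6·1)=1, b=Δ0−h0·(2M0+M1)/6=-2
seg 1: a=-1, c=M1/2=3, d=(M2−M1)/(6·2)=-1, b=Δ1−h1·(2M1+M2)/6=1
seg 2: a=5, c=M2/2=-3, d=(M3−M2)/(6·1)=1, b=Δ2−h2·(2M2+M3)/6=1
t_q=7/2 → seg 2, τ=1/2; S=5+1·τ+-3·τ²+1·τ³=39/8

  seg 0: a=0 b=-2 c=0 d=1
  seg 1: a=-1 b=1 c=3 d=-1
  seg 2: a=5 b=1 c=-3 d=1
S(7/2) = 39/8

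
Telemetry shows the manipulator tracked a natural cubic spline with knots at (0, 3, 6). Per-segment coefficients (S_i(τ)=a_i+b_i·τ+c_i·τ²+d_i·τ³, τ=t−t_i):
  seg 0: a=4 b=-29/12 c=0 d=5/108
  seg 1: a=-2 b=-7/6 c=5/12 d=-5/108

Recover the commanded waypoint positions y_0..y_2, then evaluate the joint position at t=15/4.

y_0 = S_0(0) = a_0 = 4
y_1 = S_1(0) = a_1 = -2
y_2 = S_1(3) = -3
t_q=15/4 is in segment 1 (τ=3/4); S_1(τ)=-681/256

y_0=4 y_1=-2 y_2=-3
S(15/4) = -681/256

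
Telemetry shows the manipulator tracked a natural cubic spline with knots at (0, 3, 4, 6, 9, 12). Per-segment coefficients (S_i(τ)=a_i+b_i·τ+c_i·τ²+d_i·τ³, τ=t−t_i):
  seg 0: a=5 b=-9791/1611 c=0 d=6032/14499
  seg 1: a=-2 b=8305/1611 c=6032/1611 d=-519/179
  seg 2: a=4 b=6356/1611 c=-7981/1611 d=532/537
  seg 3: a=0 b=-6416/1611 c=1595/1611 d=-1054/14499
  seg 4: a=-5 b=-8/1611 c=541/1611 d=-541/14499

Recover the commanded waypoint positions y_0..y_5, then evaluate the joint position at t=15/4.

y_0=5 y_1=-2 y_2=4 y_3=0 y_4=-5 y_5=-3
S(15/4) = 94489/34368

y_0 = S_0(0) = a_0 = 5
y_1 = S_1(0) = a_1 = -2
y_2 = S_2(0) = a_2 = 4
y_3 = S_3(0) = a_3 = 0
y_4 = S_4(0) = a_4 = -5
y_5 = S_4(3) = -3
t_q=15/4 is in segment 1 (τ=3/4); S_1(τ)=94489/34368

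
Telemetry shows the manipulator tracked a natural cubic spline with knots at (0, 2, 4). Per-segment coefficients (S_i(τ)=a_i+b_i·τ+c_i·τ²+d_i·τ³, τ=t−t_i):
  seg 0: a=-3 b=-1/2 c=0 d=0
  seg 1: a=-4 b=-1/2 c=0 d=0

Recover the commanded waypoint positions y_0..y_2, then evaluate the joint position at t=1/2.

y_0 = S_0(0) = a_0 = -3
y_1 = S_1(0) = a_1 = -4
y_2 = S_1(2) = -5
t_q=1/2 is in segment 0 (τ=1/2); S_0(τ)=-13/4

y_0=-3 y_1=-4 y_2=-5
S(1/2) = -13/4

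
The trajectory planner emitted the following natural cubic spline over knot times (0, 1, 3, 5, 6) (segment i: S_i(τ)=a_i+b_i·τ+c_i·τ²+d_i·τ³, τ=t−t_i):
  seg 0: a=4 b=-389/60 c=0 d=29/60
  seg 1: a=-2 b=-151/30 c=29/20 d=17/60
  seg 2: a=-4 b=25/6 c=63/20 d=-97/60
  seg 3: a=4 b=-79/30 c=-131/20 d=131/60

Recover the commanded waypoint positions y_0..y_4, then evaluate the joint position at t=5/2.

y_0 = S_0(0) = a_0 = 4
y_1 = S_1(0) = a_1 = -2
y_2 = S_2(0) = a_2 = -4
y_3 = S_3(0) = a_3 = 4
y_4 = S_3(1) = -3
t_q=5/2 is in segment 1 (τ=3/2); S_1(τ)=-853/160

y_0=4 y_1=-2 y_2=-4 y_3=4 y_4=-3
S(5/2) = -853/160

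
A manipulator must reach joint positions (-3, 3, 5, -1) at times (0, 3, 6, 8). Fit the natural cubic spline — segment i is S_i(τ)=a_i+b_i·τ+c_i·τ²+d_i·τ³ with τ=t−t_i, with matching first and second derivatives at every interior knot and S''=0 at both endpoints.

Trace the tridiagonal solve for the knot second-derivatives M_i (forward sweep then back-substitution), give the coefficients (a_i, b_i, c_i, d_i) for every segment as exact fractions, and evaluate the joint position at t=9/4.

  seg 0: a=-3 b=229/111 c=0 d=-7/999
  seg 1: a=3 b=208/111 c=-7/111 d=-113/999
  seg 2: a=5 b=-173/111 c=-40/37 d=20/111
S(9/4) = 3699/2368

Δ: Δ0=2, Δ1=2/3, Δ2=-3
row 1: diag=12, rhs=-8; c'=1/4, d'=-2/3
row 2: denom=10−3·1/4=37/4; d'=(-22−3·-2/3)/(37/4)=-80/37
back: M2=-80/37
back: M1=-2/3−1/4·-80/37=-14/111
M: M0=0, M1=-14/111, M2=-80/37, M3=0
seg 0: a=-3, c=M0/2=0, d=(M1−M0)/(6·3)=-7/999, b=Δ0−h0·(2M0+M1)/6=229/111
seg 1: a=3, c=M1/2=-7/111, d=(M2−M1)/(6·3)=-113/999, b=Δ1−h1·(2M1+M2)/6=208/111
seg 2: a=5, c=M2/2=-40/37, d=(M3−M2)/(6·2)=20/111, b=Δ2−h2·(2M2+M3)/6=-173/111
t_q=9/4 → seg 0, τ=9/4; S=-3+229/111·τ+0·τ²+-7/999·τ³=3699/2368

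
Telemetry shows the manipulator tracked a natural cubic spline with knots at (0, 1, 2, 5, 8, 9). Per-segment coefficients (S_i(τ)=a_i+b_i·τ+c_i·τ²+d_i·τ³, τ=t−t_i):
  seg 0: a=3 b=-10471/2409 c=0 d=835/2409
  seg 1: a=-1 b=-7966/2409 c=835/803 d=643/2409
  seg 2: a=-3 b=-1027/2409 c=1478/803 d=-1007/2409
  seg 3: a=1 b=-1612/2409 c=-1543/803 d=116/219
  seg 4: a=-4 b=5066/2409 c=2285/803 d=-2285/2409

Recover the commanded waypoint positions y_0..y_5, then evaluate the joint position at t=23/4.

y_0=3 y_1=-1 y_2=-3 y_3=1 y_4=-4 y_5=0
S(23/4) = -577/1606

y_0 = S_0(0) = a_0 = 3
y_1 = S_1(0) = a_1 = -1
y_2 = S_2(0) = a_2 = -3
y_3 = S_3(0) = a_3 = 1
y_4 = S_4(0) = a_4 = -4
y_5 = S_4(1) = 0
t_q=23/4 is in segment 3 (τ=3/4); S_3(τ)=-577/1606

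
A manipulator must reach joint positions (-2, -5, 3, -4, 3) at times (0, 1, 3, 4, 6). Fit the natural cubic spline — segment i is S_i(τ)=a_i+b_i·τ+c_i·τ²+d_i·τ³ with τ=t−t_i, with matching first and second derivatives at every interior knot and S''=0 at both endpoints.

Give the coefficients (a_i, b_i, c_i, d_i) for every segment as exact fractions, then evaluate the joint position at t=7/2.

  seg 0: a=-2 b=-478/93 c=0 d=199/93
  seg 1: a=-5 b=119/93 c=199/31 d=-941/372
  seg 2: a=3 b=-316/93 c=-543/62 d=959/186
  seg 3: a=-4 b=-1013/186 c=208/31 d=-104/93
S(7/2) = -121/496

Δ: Δ0=-3, Δ1=4, Δ2=-7, Δ3=7/2
row 1: diag=6, rhs=42; c'=1/3, d'=7
row 2: denom=6−2·1/3=16/3; d'=(-66−2·7)/(16/3)=-15
row 3: denom=6−1·3/16=93/16; d'=(63−1·-15)/(93/16)=416/31
back: M3=416/31
back: M2=-15−3/16·416/31=-543/31
back: M1=7−1/3·-543/31=398/31
M: M0=0, M1=398/31, M2=-543/31, M3=416/31, M4=0
seg 0: a=-2, c=M0/2=0, d=(M1−M0)/(6·1)=199/93, b=Δ0−h0·(2M0+M1)/6=-478/93
seg 1: a=-5, c=M1/2=199/31, d=(M2−M1)/(6·2)=-941/372, b=Δ1−h1·(2M1+M2)/6=119/93
seg 2: a=3, c=M2/2=-543/62, d=(M3−M2)/(6·1)=959/186, b=Δ2−h2·(2M2+M3)/6=-316/93
seg 3: a=-4, c=M3/2=208/31, d=(M4−M3)/(6·2)=-104/93, b=Δ3−h3·(2M3+M4)/6=-1013/186
t_q=7/2 → seg 2, τ=1/2; S=3+-316/93·τ+-543/62·τ²+959/186·τ³=-121/496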